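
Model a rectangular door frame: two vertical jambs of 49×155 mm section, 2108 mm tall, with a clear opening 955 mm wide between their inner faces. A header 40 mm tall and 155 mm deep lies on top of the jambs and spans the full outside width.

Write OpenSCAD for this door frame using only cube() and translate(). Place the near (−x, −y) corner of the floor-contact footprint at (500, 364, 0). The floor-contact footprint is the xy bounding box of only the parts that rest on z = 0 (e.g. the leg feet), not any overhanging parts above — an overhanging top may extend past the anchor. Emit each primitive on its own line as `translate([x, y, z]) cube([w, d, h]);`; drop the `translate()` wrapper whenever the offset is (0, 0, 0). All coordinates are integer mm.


translate([500, 364, 0]) cube([49, 155, 2108]);
translate([1504, 364, 0]) cube([49, 155, 2108]);
translate([500, 364, 2108]) cube([1053, 155, 40]);


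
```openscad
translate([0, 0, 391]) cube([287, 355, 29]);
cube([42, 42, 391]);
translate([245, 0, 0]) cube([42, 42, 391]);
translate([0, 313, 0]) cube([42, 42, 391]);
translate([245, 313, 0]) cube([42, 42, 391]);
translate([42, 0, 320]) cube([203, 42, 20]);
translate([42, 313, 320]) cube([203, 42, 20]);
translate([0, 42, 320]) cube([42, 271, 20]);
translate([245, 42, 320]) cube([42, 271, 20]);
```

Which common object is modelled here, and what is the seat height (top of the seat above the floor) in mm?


A stool. The seat height is 420 mm.

A 287×355×29 slab at z = 391 on four corner posts — a stool. The seat top is 391 + 29 = 420 mm.


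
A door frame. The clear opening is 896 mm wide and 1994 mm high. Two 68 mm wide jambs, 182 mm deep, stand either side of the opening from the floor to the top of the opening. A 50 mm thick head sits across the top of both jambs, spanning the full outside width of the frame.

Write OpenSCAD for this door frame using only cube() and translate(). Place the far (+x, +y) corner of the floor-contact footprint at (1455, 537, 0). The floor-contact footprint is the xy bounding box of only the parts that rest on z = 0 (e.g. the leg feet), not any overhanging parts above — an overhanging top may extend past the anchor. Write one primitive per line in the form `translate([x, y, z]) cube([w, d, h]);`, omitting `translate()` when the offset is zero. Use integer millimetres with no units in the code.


translate([423, 355, 0]) cube([68, 182, 1994]);
translate([1387, 355, 0]) cube([68, 182, 1994]);
translate([423, 355, 1994]) cube([1032, 182, 50]);


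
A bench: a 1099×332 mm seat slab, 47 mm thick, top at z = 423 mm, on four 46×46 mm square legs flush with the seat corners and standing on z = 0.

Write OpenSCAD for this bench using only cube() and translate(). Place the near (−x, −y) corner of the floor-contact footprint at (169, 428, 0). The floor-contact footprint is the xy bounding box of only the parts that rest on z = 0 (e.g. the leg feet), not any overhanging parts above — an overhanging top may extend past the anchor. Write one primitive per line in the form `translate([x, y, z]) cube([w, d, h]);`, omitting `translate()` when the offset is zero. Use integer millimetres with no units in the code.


translate([169, 428, 376]) cube([1099, 332, 47]);
translate([169, 428, 0]) cube([46, 46, 376]);
translate([169, 714, 0]) cube([46, 46, 376]);
translate([1222, 428, 0]) cube([46, 46, 376]);
translate([1222, 714, 0]) cube([46, 46, 376]);


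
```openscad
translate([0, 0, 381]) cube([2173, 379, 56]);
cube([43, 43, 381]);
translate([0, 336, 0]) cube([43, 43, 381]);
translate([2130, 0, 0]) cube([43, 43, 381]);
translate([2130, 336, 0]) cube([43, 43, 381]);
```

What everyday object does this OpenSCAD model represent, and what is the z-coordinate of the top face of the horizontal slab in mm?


A bench. The seat-top height is 437 mm.

A long slab on four corner posts — a bench. The slab sits at z = 381 with thickness 56, so the top is 381 + 56 = 437 mm.


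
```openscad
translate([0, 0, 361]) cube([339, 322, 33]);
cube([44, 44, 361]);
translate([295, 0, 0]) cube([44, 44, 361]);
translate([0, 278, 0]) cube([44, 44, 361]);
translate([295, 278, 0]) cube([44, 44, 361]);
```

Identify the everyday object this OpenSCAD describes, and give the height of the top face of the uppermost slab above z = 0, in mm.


A stool. The seat height is 394 mm.

A 339×322×33 slab at z = 361 on four corner posts — a stool. The seat top is 361 + 33 = 394 mm.


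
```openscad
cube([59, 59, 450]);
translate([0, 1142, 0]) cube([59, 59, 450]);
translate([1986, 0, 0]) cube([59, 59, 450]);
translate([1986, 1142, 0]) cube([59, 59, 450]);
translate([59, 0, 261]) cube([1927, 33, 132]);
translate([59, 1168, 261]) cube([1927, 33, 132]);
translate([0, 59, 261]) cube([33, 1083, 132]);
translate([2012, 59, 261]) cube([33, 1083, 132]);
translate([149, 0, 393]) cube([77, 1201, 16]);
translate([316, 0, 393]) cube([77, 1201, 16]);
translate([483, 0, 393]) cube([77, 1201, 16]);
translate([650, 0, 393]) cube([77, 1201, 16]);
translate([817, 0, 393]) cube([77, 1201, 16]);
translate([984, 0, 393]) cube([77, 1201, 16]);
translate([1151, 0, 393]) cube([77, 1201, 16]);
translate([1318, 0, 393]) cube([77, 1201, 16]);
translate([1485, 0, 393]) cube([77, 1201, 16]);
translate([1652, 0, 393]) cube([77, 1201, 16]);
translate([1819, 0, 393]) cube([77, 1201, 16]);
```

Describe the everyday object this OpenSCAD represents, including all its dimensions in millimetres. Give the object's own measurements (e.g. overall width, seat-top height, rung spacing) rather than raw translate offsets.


A bed frame 2045 mm long (x) by 1201 mm wide (y). Four 59×59 mm corner posts, 450 mm tall, at the corners of the footprint. Four rails of 33 mm thickness and 132 mm height run between adjacent posts with their undersides at z = 261 mm, their outer faces flush with the outside of the frame (the two x-running rails run between the posts' inner faces; the two y-running rails run between the posts' inner faces). 11 slats, each 77 mm wide (x) and 16 mm thick, lie across the top of the two x-running rails, running the full 1201 mm width of the frame in y; along x they sit between the end posts with a 90 mm gap after the −x posts and between neighbouring slats and before the +x posts.


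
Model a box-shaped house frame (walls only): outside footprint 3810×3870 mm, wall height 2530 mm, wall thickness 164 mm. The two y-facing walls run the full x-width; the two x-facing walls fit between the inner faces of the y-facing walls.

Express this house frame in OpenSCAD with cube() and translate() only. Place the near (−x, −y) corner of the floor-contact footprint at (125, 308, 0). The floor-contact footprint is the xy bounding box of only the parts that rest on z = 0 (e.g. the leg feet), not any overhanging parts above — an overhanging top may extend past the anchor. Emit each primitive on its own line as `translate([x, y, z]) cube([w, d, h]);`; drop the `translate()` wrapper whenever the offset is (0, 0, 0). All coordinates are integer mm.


translate([125, 308, 0]) cube([3810, 164, 2530]);
translate([125, 4014, 0]) cube([3810, 164, 2530]);
translate([125, 472, 0]) cube([164, 3542, 2530]);
translate([3771, 472, 0]) cube([164, 3542, 2530]);


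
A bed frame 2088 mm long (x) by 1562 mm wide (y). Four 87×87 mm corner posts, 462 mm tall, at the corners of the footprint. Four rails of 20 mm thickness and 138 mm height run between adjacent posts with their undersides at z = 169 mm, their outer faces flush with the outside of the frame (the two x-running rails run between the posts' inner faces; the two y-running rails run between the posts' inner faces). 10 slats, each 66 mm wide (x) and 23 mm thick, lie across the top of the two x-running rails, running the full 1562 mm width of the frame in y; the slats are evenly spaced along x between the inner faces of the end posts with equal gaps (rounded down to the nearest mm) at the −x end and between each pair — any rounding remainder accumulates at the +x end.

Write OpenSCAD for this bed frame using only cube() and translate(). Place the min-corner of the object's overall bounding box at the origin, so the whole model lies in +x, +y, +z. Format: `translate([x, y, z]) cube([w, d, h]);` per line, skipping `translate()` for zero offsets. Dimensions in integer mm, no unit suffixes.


cube([87, 87, 462]);
translate([0, 1475, 0]) cube([87, 87, 462]);
translate([2001, 0, 0]) cube([87, 87, 462]);
translate([2001, 1475, 0]) cube([87, 87, 462]);
translate([87, 0, 169]) cube([1914, 20, 138]);
translate([87, 1542, 169]) cube([1914, 20, 138]);
translate([0, 87, 169]) cube([20, 1388, 138]);
translate([2068, 87, 169]) cube([20, 1388, 138]);
translate([201, 0, 307]) cube([66, 1562, 23]);
translate([381, 0, 307]) cube([66, 1562, 23]);
translate([561, 0, 307]) cube([66, 1562, 23]);
translate([741, 0, 307]) cube([66, 1562, 23]);
translate([921, 0, 307]) cube([66, 1562, 23]);
translate([1101, 0, 307]) cube([66, 1562, 23]);
translate([1281, 0, 307]) cube([66, 1562, 23]);
translate([1461, 0, 307]) cube([66, 1562, 23]);
translate([1641, 0, 307]) cube([66, 1562, 23]);
translate([1821, 0, 307]) cube([66, 1562, 23]);


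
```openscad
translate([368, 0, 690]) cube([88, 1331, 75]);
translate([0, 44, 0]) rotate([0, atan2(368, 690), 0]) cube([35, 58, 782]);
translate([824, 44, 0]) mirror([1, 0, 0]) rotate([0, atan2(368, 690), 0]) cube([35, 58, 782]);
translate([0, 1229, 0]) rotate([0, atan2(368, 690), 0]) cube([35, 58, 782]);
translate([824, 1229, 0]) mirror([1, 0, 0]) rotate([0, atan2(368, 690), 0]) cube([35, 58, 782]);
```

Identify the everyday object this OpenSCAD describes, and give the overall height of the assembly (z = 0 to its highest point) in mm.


A sawhorse. The overall height is 765 mm.

A beam across two mirrored pairs of raked legs — a sawhorse. The beam's underside is at z = 690 (matching the legs' vertical rise in atan2(368, 690)) and the beam is 75 mm tall, so its top is at 690 + 75 = 765 mm. The raked legs top out at the beam's underside, so that is the highest point.


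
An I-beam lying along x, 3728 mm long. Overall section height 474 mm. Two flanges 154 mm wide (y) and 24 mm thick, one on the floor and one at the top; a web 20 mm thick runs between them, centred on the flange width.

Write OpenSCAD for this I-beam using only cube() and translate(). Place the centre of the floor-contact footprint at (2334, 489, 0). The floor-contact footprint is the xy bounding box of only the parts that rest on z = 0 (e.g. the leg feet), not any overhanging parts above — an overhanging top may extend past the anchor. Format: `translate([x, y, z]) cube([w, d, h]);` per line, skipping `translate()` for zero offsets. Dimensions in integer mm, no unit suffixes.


translate([470, 412, 0]) cube([3728, 154, 24]);
translate([470, 479, 24]) cube([3728, 20, 426]);
translate([470, 412, 450]) cube([3728, 154, 24]);


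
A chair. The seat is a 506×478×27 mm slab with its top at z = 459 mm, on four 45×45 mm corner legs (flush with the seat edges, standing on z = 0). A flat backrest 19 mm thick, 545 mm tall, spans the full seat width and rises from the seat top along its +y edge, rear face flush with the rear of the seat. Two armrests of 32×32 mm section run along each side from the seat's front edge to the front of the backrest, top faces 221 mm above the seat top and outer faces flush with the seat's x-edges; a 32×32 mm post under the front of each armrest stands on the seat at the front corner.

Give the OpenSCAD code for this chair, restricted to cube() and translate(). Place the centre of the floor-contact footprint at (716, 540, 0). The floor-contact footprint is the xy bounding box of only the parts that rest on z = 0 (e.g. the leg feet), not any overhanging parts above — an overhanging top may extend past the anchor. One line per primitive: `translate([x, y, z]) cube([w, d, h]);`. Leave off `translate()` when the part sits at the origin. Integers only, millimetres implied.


translate([463, 301, 432]) cube([506, 478, 27]);
translate([463, 301, 0]) cube([45, 45, 432]);
translate([924, 301, 0]) cube([45, 45, 432]);
translate([463, 734, 0]) cube([45, 45, 432]);
translate([924, 734, 0]) cube([45, 45, 432]);
translate([463, 760, 459]) cube([506, 19, 545]);
translate([463, 301, 648]) cube([32, 459, 32]);
translate([937, 301, 648]) cube([32, 459, 32]);
translate([463, 301, 459]) cube([32, 32, 189]);
translate([937, 301, 459]) cube([32, 32, 189]);


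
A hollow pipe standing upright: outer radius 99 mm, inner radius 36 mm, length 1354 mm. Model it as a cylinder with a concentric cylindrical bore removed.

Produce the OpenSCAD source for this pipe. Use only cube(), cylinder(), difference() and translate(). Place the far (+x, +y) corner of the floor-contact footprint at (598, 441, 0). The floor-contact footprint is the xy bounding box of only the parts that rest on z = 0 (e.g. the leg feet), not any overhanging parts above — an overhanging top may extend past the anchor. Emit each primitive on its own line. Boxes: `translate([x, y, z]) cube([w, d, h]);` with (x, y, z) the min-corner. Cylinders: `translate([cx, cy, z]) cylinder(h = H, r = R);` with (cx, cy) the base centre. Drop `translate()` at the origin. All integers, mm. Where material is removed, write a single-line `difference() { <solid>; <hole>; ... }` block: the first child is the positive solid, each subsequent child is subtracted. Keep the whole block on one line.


difference() { translate([499, 342, 0]) cylinder(h = 1354, r = 99); translate([499, 342, 0]) cylinder(h = 1354, r = 36); }


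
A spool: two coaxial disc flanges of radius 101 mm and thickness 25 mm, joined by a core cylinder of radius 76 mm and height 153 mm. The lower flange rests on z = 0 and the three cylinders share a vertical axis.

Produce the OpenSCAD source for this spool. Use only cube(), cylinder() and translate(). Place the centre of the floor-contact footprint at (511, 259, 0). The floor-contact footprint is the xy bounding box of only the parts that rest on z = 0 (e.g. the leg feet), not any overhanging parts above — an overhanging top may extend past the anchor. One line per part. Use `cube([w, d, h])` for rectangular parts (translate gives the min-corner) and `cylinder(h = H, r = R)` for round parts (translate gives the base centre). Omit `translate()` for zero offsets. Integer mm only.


translate([511, 259, 0]) cylinder(h = 25, r = 101);
translate([511, 259, 25]) cylinder(h = 153, r = 76);
translate([511, 259, 178]) cylinder(h = 25, r = 101);


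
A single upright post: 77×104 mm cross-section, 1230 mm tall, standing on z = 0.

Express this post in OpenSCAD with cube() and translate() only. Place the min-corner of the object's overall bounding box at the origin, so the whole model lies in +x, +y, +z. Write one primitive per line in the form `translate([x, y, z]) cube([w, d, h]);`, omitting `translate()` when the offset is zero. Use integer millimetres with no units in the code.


cube([77, 104, 1230]);


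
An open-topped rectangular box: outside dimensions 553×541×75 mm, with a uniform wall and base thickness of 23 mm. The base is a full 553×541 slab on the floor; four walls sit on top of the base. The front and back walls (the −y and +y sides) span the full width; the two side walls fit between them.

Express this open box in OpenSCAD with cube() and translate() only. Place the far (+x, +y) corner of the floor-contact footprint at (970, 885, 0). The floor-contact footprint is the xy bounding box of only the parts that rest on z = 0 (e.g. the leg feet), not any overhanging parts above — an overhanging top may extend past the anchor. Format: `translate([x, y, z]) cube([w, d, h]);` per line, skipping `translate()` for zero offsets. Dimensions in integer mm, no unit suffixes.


translate([417, 344, 0]) cube([553, 541, 23]);
translate([417, 344, 23]) cube([553, 23, 52]);
translate([417, 862, 23]) cube([553, 23, 52]);
translate([417, 367, 23]) cube([23, 495, 52]);
translate([947, 367, 23]) cube([23, 495, 52]);


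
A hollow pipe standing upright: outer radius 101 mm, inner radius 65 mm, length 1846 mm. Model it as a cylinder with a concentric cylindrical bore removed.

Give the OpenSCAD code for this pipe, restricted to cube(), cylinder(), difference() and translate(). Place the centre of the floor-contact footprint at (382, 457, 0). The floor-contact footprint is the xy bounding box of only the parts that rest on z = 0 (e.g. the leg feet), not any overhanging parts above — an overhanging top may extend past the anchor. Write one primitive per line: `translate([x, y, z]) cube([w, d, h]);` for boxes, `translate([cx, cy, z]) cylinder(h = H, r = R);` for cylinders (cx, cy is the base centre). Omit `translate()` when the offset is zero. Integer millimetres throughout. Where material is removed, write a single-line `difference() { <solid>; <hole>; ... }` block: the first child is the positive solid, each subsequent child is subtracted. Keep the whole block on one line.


difference() { translate([382, 457, 0]) cylinder(h = 1846, r = 101); translate([382, 457, 0]) cylinder(h = 1846, r = 65); }


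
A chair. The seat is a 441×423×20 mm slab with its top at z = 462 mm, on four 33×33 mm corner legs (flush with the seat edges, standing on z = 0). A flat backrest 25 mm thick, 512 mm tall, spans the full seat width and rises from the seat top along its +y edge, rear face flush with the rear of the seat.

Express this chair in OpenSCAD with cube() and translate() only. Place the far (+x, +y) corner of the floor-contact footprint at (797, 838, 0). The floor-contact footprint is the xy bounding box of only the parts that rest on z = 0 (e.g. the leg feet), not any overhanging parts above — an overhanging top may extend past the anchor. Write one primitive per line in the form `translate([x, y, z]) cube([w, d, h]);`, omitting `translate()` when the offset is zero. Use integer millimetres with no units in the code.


translate([356, 415, 442]) cube([441, 423, 20]);
translate([356, 415, 0]) cube([33, 33, 442]);
translate([764, 415, 0]) cube([33, 33, 442]);
translate([356, 805, 0]) cube([33, 33, 442]);
translate([764, 805, 0]) cube([33, 33, 442]);
translate([356, 813, 462]) cube([441, 25, 512]);


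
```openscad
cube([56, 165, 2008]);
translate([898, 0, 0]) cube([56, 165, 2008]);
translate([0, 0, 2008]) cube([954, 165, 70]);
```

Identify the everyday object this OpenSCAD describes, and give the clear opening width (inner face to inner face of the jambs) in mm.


A door frame. The clear opening width is 842 mm.

Two 2008 mm tall posts with a header on top — a door frame. The left jamb is 56 mm wide at x = 0; the right jamb starts at x = 898. The clear opening is 898 − 56 = 842 mm.


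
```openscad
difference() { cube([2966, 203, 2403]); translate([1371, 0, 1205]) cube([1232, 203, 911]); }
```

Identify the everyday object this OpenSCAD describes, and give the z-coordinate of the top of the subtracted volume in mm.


A wall with a window opening. The window head height is 2116 mm.

A wall with a rectangular opening subtracted — a window. Sill at z = 1205, opening 911 mm tall, so the head is at 1205 + 911 = 2116 mm.


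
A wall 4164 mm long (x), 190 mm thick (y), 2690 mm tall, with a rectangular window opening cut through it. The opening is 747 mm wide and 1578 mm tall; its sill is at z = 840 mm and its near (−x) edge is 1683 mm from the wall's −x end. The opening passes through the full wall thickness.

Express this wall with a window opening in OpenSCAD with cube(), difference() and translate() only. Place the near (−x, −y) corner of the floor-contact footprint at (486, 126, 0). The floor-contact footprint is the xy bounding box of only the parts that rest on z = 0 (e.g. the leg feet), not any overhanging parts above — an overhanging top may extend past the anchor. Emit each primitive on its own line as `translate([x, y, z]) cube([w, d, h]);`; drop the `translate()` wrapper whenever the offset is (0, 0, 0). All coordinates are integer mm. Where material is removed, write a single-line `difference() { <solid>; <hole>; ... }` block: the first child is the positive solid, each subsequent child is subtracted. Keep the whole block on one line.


difference() { translate([486, 126, 0]) cube([4164, 190, 2690]); translate([2169, 126, 840]) cube([747, 190, 1578]); }


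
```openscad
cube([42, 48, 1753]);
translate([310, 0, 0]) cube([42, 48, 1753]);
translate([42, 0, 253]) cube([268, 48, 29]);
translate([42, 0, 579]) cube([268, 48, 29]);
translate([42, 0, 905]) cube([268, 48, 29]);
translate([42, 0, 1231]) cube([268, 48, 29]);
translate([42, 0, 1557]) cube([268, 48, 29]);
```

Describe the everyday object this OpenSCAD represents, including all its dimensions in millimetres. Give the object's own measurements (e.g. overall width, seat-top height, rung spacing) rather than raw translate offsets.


A straight ladder. Two 42×48 mm vertical rails, 1753 mm tall, stand 352 mm apart (outside-to-outside) with their front faces coplanar on the −y side. 5 rungs, each 48 mm deep and 29 mm tall, span between the inner faces of the rails, front faces flush with the rails. The lowest rung's underside is at z = 253 mm and rungs are spaced 326 mm apart (underside to underside).


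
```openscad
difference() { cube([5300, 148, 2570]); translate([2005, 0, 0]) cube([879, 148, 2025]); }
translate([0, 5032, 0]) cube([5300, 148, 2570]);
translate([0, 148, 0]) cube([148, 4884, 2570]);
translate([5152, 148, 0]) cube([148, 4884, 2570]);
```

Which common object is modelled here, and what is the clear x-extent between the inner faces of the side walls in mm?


A single room. The interior width is 5004 mm.

Four walls enclosing a rectangle with a door in the front wall — a room. Outside width 5300 minus two 148 mm walls gives 5004 mm.


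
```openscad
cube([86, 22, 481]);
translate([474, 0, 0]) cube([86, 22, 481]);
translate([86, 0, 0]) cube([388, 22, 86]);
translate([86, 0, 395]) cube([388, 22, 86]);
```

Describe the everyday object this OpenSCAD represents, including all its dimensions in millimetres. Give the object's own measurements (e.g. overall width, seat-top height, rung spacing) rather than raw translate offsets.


A rectangular picture frame lying in the x–z plane (depth along y). The opening is 388 mm wide (x) by 309 mm tall (z), surrounded by a border 86 mm wide on all four sides. The frame is 22 mm deep and is made of two full-height vertical stiles with two horizontal rails fitted between them.


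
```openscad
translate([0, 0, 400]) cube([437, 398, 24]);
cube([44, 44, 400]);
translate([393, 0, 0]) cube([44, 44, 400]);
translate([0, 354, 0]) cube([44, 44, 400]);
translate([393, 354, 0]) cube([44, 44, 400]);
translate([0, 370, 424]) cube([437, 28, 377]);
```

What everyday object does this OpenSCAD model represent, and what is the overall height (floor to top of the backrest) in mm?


A chair. The overall height is 801 mm.

A slab on four corner posts with a tall panel at the back — a chair. The seat slab sits at z = 400 with thickness 24, and the 377 mm backrest starts at the seat top, so the overall height is 400 + 24 + 377 = 801 mm.


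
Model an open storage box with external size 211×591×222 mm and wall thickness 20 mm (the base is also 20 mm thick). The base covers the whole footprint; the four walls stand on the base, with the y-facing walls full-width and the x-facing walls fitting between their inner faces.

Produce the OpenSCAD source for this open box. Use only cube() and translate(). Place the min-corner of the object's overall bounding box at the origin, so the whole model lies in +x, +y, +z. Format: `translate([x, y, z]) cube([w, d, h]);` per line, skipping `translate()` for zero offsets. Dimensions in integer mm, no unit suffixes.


cube([211, 591, 20]);
translate([0, 0, 20]) cube([211, 20, 202]);
translate([0, 571, 20]) cube([211, 20, 202]);
translate([0, 20, 20]) cube([20, 551, 202]);
translate([191, 20, 20]) cube([20, 551, 202]);


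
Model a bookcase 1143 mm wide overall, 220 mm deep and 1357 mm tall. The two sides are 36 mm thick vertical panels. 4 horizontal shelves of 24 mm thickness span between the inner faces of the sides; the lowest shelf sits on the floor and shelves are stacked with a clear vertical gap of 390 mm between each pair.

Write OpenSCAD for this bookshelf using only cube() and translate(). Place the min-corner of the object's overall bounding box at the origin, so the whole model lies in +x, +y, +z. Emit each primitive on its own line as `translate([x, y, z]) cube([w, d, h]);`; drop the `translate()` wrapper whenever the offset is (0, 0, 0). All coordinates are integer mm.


cube([36, 220, 1357]);
translate([1107, 0, 0]) cube([36, 220, 1357]);
translate([36, 0, 0]) cube([1071, 220, 24]);
translate([36, 0, 414]) cube([1071, 220, 24]);
translate([36, 0, 828]) cube([1071, 220, 24]);
translate([36, 0, 1242]) cube([1071, 220, 24]);


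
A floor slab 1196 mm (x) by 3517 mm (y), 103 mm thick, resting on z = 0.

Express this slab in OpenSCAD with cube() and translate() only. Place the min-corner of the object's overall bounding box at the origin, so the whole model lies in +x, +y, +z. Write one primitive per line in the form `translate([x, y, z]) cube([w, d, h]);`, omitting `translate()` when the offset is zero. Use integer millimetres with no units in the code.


cube([1196, 3517, 103]);


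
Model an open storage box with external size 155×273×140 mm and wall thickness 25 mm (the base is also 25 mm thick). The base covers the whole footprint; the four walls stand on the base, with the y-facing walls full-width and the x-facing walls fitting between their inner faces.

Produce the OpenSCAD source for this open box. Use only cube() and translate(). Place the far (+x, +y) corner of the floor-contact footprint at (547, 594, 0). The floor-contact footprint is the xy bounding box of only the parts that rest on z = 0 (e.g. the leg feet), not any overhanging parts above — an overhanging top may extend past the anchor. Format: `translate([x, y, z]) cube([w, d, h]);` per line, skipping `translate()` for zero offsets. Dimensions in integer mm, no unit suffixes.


translate([392, 321, 0]) cube([155, 273, 25]);
translate([392, 321, 25]) cube([155, 25, 115]);
translate([392, 569, 25]) cube([155, 25, 115]);
translate([392, 346, 25]) cube([25, 223, 115]);
translate([522, 346, 25]) cube([25, 223, 115]);


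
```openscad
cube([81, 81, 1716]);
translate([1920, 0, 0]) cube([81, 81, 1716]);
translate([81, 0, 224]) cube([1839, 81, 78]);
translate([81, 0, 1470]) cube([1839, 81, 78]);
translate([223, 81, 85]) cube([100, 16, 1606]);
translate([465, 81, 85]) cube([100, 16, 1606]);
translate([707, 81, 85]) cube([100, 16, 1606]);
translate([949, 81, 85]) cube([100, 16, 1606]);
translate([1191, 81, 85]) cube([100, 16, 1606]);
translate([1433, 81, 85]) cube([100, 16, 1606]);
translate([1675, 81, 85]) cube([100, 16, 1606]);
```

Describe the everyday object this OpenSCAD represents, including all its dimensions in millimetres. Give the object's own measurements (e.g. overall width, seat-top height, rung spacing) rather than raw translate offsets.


A fence section. Two 81×81 mm posts, 1716 mm tall, stand on the floor with a clear span of 1839 mm between their inner faces. Two horizontal rails of 81×78 mm section span the gap between the posts with their undersides at z = 224 mm and z = 1470 mm, flush with the posts' −y face. 7 pickets, each 100 mm wide, 16 mm thick and 1606 mm tall, are fixed to the +y face of the rails with their bottoms at z = 85 mm, spaced across the span with a 142 mm gap after the −x post and between neighbouring pickets, with 145 mm left before the +x post.


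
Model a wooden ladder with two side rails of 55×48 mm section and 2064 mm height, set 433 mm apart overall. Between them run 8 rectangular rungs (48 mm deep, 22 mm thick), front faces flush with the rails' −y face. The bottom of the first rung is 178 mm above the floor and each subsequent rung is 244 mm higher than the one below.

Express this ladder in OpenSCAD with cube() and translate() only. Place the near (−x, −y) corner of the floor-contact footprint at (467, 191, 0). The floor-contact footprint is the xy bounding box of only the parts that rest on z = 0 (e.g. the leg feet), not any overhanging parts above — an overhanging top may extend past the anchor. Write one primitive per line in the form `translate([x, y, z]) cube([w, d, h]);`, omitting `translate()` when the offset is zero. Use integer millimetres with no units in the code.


translate([467, 191, 0]) cube([55, 48, 2064]);
translate([845, 191, 0]) cube([55, 48, 2064]);
translate([522, 191, 178]) cube([323, 48, 22]);
translate([522, 191, 422]) cube([323, 48, 22]);
translate([522, 191, 666]) cube([323, 48, 22]);
translate([522, 191, 910]) cube([323, 48, 22]);
translate([522, 191, 1154]) cube([323, 48, 22]);
translate([522, 191, 1398]) cube([323, 48, 22]);
translate([522, 191, 1642]) cube([323, 48, 22]);
translate([522, 191, 1886]) cube([323, 48, 22]);


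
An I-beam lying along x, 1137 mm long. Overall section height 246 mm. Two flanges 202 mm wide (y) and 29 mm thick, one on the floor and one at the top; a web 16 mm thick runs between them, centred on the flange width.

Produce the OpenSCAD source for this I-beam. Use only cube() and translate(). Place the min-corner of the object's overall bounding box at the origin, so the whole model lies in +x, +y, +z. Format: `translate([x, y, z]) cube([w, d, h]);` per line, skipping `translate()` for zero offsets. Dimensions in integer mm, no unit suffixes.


cube([1137, 202, 29]);
translate([0, 93, 29]) cube([1137, 16, 188]);
translate([0, 0, 217]) cube([1137, 202, 29]);


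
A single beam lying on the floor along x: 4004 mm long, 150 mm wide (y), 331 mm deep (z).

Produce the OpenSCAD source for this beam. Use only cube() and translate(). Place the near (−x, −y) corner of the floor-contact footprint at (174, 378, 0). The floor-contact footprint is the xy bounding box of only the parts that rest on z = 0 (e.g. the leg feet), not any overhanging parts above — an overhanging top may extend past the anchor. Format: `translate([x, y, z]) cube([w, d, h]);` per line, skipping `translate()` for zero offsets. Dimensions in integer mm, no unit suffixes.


translate([174, 378, 0]) cube([4004, 150, 331]);


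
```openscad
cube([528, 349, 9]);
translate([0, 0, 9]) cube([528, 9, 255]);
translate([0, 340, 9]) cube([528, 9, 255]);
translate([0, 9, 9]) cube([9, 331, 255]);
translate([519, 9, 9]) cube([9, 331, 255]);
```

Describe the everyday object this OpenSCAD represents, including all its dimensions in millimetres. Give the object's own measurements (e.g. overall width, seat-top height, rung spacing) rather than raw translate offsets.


An open-topped rectangular box: outside dimensions 528×349×264 mm, with a uniform wall and base thickness of 9 mm. The base is a full 528×349 slab on the floor; four walls sit on top of the base. The front and back walls (the −y and +y sides) span the full width; the two side walls fit between them.


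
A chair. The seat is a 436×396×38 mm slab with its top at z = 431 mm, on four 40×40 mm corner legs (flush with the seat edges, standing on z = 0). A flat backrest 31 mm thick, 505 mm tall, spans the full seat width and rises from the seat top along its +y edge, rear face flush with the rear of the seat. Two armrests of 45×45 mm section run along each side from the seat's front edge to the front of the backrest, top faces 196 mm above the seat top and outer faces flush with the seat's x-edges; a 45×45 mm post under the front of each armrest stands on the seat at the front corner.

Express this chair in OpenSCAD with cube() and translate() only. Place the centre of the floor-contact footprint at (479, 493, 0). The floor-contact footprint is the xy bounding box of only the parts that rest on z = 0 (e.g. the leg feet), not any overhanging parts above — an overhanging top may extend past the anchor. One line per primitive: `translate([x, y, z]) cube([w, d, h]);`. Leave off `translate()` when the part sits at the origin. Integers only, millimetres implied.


translate([261, 295, 393]) cube([436, 396, 38]);
translate([261, 295, 0]) cube([40, 40, 393]);
translate([657, 295, 0]) cube([40, 40, 393]);
translate([261, 651, 0]) cube([40, 40, 393]);
translate([657, 651, 0]) cube([40, 40, 393]);
translate([261, 660, 431]) cube([436, 31, 505]);
translate([261, 295, 582]) cube([45, 365, 45]);
translate([652, 295, 582]) cube([45, 365, 45]);
translate([261, 295, 431]) cube([45, 45, 151]);
translate([652, 295, 431]) cube([45, 45, 151]);


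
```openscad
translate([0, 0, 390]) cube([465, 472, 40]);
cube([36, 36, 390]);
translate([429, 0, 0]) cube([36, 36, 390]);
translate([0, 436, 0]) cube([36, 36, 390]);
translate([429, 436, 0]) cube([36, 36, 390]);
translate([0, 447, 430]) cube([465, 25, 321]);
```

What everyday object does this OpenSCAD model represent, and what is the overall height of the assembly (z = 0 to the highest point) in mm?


A chair. The overall height is 751 mm.

A slab on four corner posts with a tall panel at the back — a chair. The seat slab sits at z = 390 with thickness 40, and the 321 mm backrest starts at the seat top, so the overall height is 390 + 40 + 321 = 751 mm.


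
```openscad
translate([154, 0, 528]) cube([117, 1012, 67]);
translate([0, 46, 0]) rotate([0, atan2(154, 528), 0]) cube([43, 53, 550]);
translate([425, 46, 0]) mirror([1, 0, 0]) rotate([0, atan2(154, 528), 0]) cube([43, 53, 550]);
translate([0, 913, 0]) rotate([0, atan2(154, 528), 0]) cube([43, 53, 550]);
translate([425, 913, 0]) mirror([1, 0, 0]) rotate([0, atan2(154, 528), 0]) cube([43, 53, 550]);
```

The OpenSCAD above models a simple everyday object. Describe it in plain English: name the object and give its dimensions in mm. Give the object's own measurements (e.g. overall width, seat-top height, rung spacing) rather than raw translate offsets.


A sawhorse. A 117×1012×67 mm beam (x, y, z) sits on two A-frame leg pairs. Each pair is two raked legs of 43×53 mm section (53 mm along y) splaying symmetrically in x. Each leg rises 528 mm vertically over 154 mm of horizontal reach and is 550 mm long along its own axis. Every leg's outer bottom edge rests on the floor and its outer top edge meets a bottom edge of the beam — the left legs (tilting toward +x) meet the beam's −x bottom edge, the right legs (their mirror images, tilting toward −x) meet its +x bottom edge — so the leg tops tuck under the beam, the beam's underside is 528 mm above the floor, and the feet are 425 mm apart outside-to-outside with the beam centred between them. The two leg pairs are set in 46 mm from either end of the beam.


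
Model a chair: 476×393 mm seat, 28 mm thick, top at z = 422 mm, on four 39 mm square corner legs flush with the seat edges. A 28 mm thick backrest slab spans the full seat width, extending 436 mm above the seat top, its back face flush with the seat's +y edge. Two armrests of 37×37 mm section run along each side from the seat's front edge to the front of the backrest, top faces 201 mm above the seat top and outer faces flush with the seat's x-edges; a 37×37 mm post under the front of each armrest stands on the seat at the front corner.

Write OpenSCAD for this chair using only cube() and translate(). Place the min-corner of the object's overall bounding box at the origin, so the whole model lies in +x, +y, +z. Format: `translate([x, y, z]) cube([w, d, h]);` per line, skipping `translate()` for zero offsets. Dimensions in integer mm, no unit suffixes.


translate([0, 0, 394]) cube([476, 393, 28]);
cube([39, 39, 394]);
translate([437, 0, 0]) cube([39, 39, 394]);
translate([0, 354, 0]) cube([39, 39, 394]);
translate([437, 354, 0]) cube([39, 39, 394]);
translate([0, 365, 422]) cube([476, 28, 436]);
translate([0, 0, 586]) cube([37, 365, 37]);
translate([439, 0, 586]) cube([37, 365, 37]);
translate([0, 0, 422]) cube([37, 37, 164]);
translate([439, 0, 422]) cube([37, 37, 164]);


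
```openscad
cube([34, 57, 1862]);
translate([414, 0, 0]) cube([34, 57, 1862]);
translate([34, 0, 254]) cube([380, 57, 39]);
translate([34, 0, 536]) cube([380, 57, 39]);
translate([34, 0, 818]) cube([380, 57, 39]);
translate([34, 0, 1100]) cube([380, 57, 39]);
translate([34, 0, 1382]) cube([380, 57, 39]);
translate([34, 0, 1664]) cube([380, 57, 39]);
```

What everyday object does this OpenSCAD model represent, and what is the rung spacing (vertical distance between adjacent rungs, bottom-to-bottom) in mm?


A ladder. The rung spacing is 282 mm.

Two tall 34×57 posts with 6 short bars between them — a ladder. Adjacent rungs sit at z = 254 and z = 536, so the spacing is 536 − 254 = 282 mm.


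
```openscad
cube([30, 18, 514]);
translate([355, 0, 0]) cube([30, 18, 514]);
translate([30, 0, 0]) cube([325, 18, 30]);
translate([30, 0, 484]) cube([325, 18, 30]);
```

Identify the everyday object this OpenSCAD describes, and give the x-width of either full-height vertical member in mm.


A picture frame. The border width is 30 mm.

Four thin pieces enclosing a rectangular opening — a picture frame. The two full-height stiles are 514 mm tall; the top rail sits at z = 484 and is 30 mm tall, so the border above the opening is 514 − 484 = 30 mm, matching the stile x-width.


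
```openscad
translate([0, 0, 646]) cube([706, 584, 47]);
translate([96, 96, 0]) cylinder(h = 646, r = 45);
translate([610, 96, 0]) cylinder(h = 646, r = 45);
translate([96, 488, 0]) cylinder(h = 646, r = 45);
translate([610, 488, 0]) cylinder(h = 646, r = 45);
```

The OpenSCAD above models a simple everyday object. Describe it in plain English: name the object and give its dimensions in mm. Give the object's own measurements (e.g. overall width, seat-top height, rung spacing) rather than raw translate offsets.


A rectangular dining table. The top is 706×584×47 mm with its upper surface at z = 693 mm. It stands on four round legs of 90 mm diameter, each leg's bounding box inset 51 mm from the nearest pair of top edges, running from the floor to the underside of the top.


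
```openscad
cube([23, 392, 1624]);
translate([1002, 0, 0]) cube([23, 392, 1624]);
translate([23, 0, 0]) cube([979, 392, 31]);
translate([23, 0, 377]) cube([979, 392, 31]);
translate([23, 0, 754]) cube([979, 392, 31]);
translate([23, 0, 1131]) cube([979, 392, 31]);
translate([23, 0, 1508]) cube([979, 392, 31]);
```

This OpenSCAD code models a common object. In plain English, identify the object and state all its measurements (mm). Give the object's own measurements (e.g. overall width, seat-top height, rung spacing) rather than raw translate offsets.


An open bookshelf. Two side panels, each 23 mm thick, 392 mm deep and 1624 mm tall, stand 1025 mm apart (outside-to-outside). Between them sit 5 shelves, each 31 mm thick and 392 mm deep, spanning the full gap between the sides. The bottom shelf rests on the floor (its underside at z = 0) and the clear gap between one shelf's top and the next shelf's underside is 346 mm.


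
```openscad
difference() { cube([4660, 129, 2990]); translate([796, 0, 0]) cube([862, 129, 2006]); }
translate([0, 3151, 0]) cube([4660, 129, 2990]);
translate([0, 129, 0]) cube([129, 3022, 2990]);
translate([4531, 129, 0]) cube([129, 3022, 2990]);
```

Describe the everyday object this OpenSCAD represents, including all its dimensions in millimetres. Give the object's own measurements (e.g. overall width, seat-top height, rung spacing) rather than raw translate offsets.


A single room: four walls, each 2990 mm tall and 129 mm thick, enclosing an outside footprint 4660×3280 mm (x × y), no floor or roof. The front and back walls (−y and +y sides) run the full x-width; the side walls fit between their inner faces. A door opening 862 mm wide and 2006 mm tall is cut through the front wall from the floor up, its −x edge 796 mm from the wall's −x end.


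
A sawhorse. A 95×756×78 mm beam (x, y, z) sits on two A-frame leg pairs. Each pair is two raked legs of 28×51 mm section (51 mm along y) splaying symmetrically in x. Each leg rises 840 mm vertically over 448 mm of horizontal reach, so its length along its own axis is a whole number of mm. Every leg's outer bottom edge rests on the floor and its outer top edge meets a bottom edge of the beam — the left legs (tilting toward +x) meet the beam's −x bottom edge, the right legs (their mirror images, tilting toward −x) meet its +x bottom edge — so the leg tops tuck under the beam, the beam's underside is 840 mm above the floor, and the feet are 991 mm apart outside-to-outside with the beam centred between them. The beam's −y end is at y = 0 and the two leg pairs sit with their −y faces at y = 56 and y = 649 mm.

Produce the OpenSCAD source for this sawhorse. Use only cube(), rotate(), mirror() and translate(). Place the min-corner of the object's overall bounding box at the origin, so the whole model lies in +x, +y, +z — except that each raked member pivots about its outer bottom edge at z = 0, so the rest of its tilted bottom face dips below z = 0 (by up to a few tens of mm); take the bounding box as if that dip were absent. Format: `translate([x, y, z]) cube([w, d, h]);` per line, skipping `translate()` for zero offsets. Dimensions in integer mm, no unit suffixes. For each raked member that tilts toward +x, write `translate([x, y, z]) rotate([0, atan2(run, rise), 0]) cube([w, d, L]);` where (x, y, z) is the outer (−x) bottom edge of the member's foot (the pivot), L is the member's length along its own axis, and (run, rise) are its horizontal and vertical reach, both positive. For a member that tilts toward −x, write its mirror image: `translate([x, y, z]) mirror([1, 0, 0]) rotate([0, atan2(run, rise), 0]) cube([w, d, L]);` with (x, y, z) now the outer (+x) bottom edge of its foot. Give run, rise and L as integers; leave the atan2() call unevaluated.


translate([448, 0, 840]) cube([95, 756, 78]);
translate([0, 56, 0]) rotate([0, atan2(448, 840), 0]) cube([28, 51, 952]);
translate([991, 56, 0]) mirror([1, 0, 0]) rotate([0, atan2(448, 840), 0]) cube([28, 51, 952]);
translate([0, 649, 0]) rotate([0, atan2(448, 840), 0]) cube([28, 51, 952]);
translate([991, 649, 0]) mirror([1, 0, 0]) rotate([0, atan2(448, 840), 0]) cube([28, 51, 952]);
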